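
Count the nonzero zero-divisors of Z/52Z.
In Z/52Z each nonzero element is either a unit (gcd with 52 is 1) or a zero-divisor (gcd > 1). The number of units is φ(52): factorise 52 = 2^2 · 13, so φ(52) = (2^2 − 2^1) · (13 − 1) = 2 · 12 = 24. The nonzero elements number 52 − 1 = 51. Hence the nonzero zero-divisors number 51 − 24 = 27.

Final answer: Z/52Z has 27 nonzero zero-divisors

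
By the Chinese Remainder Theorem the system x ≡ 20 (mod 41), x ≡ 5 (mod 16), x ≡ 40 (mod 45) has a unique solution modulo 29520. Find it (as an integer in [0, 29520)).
x ≡ 10885 (mod 29520); the representative in [0, 29520) is 10885

The moduli 41, 16, 45 are pairwise coprime, so by the CRT there is a unique solution mod 41·16·45 = 29520.
Solve by successive substitution. Start with x ≡ 20 (mod 41).
  Combine with x ≡ 5 (mod 16): write x = 20 + 41·t and require 20 + 41·t ≡ 5 (mod 16), i.e. 41·t ≡ 5 − 20 ≡ 1 (mod 16). Since 41^(−1) ≡ 9 (mod 16) (41 ≡ 9 (mod 16)), t ≡ 9·1 ≡ 9 (mod 16). So x ≡ 20 + 41·9 = 389 (mod 656).
  Combine with x ≡ 40 (mod 45): write x = 389 + 656·t and require 389 + 656·t ≡ 40 (mod 45), i.e. 656·t ≡ 40 − 389 ≡ 11 (mod 45). Since 656^(−1) ≡ 26 (mod 45) (656 ≡ 26 (mod 45)), t ≡ 26·11 ≡ 16 (mod 45). So x ≡ 389 + 656·16 = 10885 (mod 29520).
Unique solution in [0, 29520): x = 10885.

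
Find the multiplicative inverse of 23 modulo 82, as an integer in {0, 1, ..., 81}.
23^(−1) ≡ 25 (mod 82)

Apply the extended Euclidean algorithm to (82, 23), tracking rows (r, s, t) with s·82 + t·23 = r. Each division r_prev = q·r_cur + r_new produces the new row as (previous row) − q·(current row):
  row A: (82, 1, 0)   [1·82 + 0·23 = 82]
  row B: (23, 0, 1)   [0·82 + 1·23 = 23]
  82 = 3·23 + 13   → row C = row A − 3·row B = (13, 1, −3)   [check: 1·82 − 3·23 = 13]
  23 = 1·13 + 10   → row D = row B − 1·row C = (10, −1, 4)   [check: −1·82 + 4·23 = 10]
  13 = 1·10 + 3   → row E = row C − 1·row D = (3, 2, −7)   [check: 2·82 − 7·23 = 3]
  10 = 3·3 + 1   → row F = row D − 3·row E = (1, −7, 25)   [check: −7·82 + 25·23 = 1]
  3 = 3·1 + 0   → remainder 0, stop. gcd = 1 (last nonzero row F).
The gcd is 1, so 23 is invertible mod 82. The last nonzero row gives −7·82 + 25·23 = 1, so t = 25. So 23^(−1) ≡ 25 (mod 82). Verify: 23 · 25 = 575 ≡ 1 (mod 82). ✓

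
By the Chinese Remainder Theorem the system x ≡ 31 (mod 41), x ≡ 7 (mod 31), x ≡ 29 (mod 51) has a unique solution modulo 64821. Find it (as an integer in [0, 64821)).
x ≡ 1712 (mod 64821); the representative in [0, 64821) is 1712

The moduli 41, 31, 51 are pairwise coprime, so by the CRT there is a unique solution mod 41·31·51 = 64821.
Solve by successive substitution. Start with x ≡ 31 (mod 41).
  Combine with x ≡ 7 (mod 31): write x = 31 + 41·t and require 31 + 41·t ≡ 7 (mod 31), i.e. 41·t ≡ 7 − 31 ≡ 7 (mod 31). Since 41^(−1) ≡ 28 (mod 31) (41 ≡ 10 (mod 31)), t ≡ 28·7 ≡ 10 (mod 31). So x ≡ 31 + 41·10 = 441 (mod 1271).
  Combine with x ≡ 29 (mod 51): write x = 441 + 1271·t and require 441 + 1271·t ≡ 29 (mod 51), i.e. 1271·t ≡ 29 − 441 ≡ 47 (mod 51). Since 1271^(−1) ≡ 38 (mod 51) (1271 ≡ 47 (mod 51)), t ≡ 38·47 ≡ 1 (mod 51). So x ≡ 441 + 1271·1 = 1712 (mod 64821).
Unique solution in [0, 64821): x = 1712.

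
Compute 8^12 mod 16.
0

Use repeated squaring. Binary(12) = 1100. Walk through the bits of the exponent 12 left-to-right: at each bit after the leading one, square the running value, then multiply by 8 if the bit is 1 (always reducing mod 16):
  bit 1 = 1 (leading): start with 8.
  bit 2 = 1: square 8^2 = 64 ≡ 0; bit is 1, so multiply 0·8 = 0 (mod 16).
  bit 3 = 0: square 0^2 = 0 (mod 16).
  bit 4 = 0: square 0^2 = 0 (mod 16).
Final value: 8^12 ≡ 0 (mod 16).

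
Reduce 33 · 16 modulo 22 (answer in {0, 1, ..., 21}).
0

Reduce the factors first: 33 ≡ 11 (mod 22), so 33 · 16 ≡ 11 · 16 (mod 22). 11 · 16 = 176. Dividing by 22: 176 = 8·22 + 0. So (33 · 16) mod 22 = 0.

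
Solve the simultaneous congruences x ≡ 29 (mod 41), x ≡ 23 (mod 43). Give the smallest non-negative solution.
The moduli 41, 43 are pairwise coprime, so by the CRT there is a unique solution mod 41·43 = 1763.
Solve by successive substitution. Start with x ≡ 29 (mod 41).
  Combine with x ≡ 23 (mod 43): write x = 29 + 41·t and require 29 + 41·t ≡ 23 (mod 43), i.e. 41·t ≡ 23 − 29 ≡ 37 (mod 43). Since 41^(−1) ≡ 21 (mod 43), t ≡ 21·37 ≡ 3 (mod 43). So x ≡ 29 + 41·3 = 152 (mod 1763).
Unique solution in [0, 1763): x = 152.

Final answer: x ≡ 152 (mod 1763); the representative in [0, 1763) is 152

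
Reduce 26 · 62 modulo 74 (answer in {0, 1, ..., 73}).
Both factors are already reduced mod 74. 26 · 62 = 1612. Dividing by 74: 1612 = 21·74 + 58. So (26 · 62) mod 74 = 58.

Final answer: 58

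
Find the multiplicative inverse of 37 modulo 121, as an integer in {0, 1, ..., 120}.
Apply the extended Euclidean algorithm to (121, 37), tracking rows (r, s, t) with s·121 + t·37 = r. Each division r_prev = q·r_cur + r_new produces the new row as (previous row) − q·(current row):
  row A: (121, 1, 0)   [1·121 + 0·37 = 121]
  row B: (37, 0, 1)   [0·121 + 1·37 = 37]
  121 = 3·37 + 10   → row C = row A − 3·row B = (10, 1, −3)   [check: 1·121 − 3·37 = 10]
  37 = 3·10 + 7   → row D = row B − 3·row C = (7, −3, 10)   [check: −3·121 + 10·37 = 7]
  10 = 1·7 + 3   → row E = row C − 1·row D = (3, 4, −13)   [check: 4·121 − 13·37 = 3]
  7 = 2·3 + 1   → row F = row D − 2·row E = (1, −11, 36)   [check: −11·121 + 36·37 = 1]
  3 = 3·1 + 0   → remainder 0, stop. gcd = 1 (last nonzero row F).
The gcd is 1, so 37 is invertible mod 121. The last nonzero row gives −11·121 + 36·37 = 1, so t = 36. So 37^(−1) ≡ 36 (mod 121). Verify: 37 · 36 = 1332 ≡ 1 (mod 121). ✓

Final answer: 37^(−1) ≡ 36 (mod 121)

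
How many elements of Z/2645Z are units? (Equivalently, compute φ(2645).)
An element a ∈ Z/2645Z is a unit iff gcd(a, 2645) = 1, so the number of units is φ(2645). φ is multiplicative, with φ(p^e) = p^e − p^(e−1). Factorise 2645 = 5 · 23^2. Then
  φ(2645) = (5 − 1) · (23^2 − 23^1) = 4 · 506 = 2024.

Final answer: Z/2645Z has φ(2645) = 2024 units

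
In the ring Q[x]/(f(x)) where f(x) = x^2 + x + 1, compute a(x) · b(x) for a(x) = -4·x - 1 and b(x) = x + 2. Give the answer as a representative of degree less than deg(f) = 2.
First multiply in Q[x] without reducing: a · b = -4·x^2 - 9·x - 2. Now divide by f(x) = x^2 + x + 1, eliminating the leading term at each step:
  leading term -4·x^2: subtract (-4)·f(x) = -4·x^2 - 4·x - 4, leaving 2 - 5·x
The degree is now < 2, so this is the remainder. Hence a · b ≡ 2 - 5·x in Q[x]/(f).

Final answer: a · b ≡ 2 - 5·x (mod f(x))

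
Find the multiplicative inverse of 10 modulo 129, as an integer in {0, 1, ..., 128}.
10^(−1) ≡ 13 (mod 129)

Apply the extended Euclidean algorithm to (129, 10), tracking rows (r, s, t) with s·129 + t·10 = r. Each division r_prev = q·r_cur + r_new produces the new row as (previous row) − q·(current row):
  row A: (129, 1, 0)   [1·129 + 0·10 = 129]
  row B: (10, 0, 1)   [0·129 + 1·10 = 10]
  129 = 12·10 + 9   → row C = row A − 12·row B = (9, 1, −12)   [check: 1·129 − 12·10 = 9]
  10 = 1·9 + 1   → row D = row B − 1·row C = (1, −1, 13)   [check: −1·129 + 13·10 = 1]
  9 = 9·1 + 0   → remainder 0, stop. gcd = 1 (last nonzero row D).
The gcd is 1, so 10 is invertible mod 129. The last nonzero row gives −1·129 + 13·10 = 1, so t = 13. So 10^(−1) ≡ 13 (mod 129). Verify: 10 · 13 = 130 ≡ 1 (mod 129). ✓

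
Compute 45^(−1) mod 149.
45^(−1) ≡ 53 (mod 149)

Apply the extended Euclidean algorithm to (149, 45), tracking rows (r, s, t) with s·149 + t·45 = r. Each division r_prev = q·r_cur + r_new produces the new row as (previous row) − q·(current row):
  row A: (149, 1, 0)   [1·149 + 0·45 = 149]
  row B: (45, 0, 1)   [0·149 + 1·45 = 45]
  149 = 3·45 + 14   → row C = row A − 3·row B = (14, 1, −3)   [check: 1·149 − 3·45 = 14]
  45 = 3·14 + 3   → row D = row B − 3·row C = (3, −3, 10)   [check: −3·149 + 10·45 = 3]
  14 = 4·3 + 2   → row E = row C − 4·row D = (2, 13, −43)   [check: 13·149 − 43·45 = 2]
  3 = 1·2 + 1   → row F = row D − 1·row E = (1, −16, 53)   [check: −16·149 + 53·45 = 1]
  2 = 2·1 + 0   → remainder 0, stop. gcd = 1 (last nonzero row F).
The gcd is 1, so 45 is invertible mod 149. The last nonzero row gives −16·149 + 53·45 = 1, so t = 53. So 45^(−1) ≡ 53 (mod 149). Verify: 45 · 53 = 2385 ≡ 1 (mod 149). ✓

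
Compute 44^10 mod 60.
Use repeated squaring. Binary(10) = 1010. Walk through the bits of the exponent 10 left-to-right: at each bit after the leading one, square the running value, then multiply by 44 if the bit is 1 (always reducing mod 60):
  bit 1 = 1 (leading): start with 44.
  bit 2 = 0: square 44^2 = 1936 ≡ 16 (mod 60).
  bit 3 = 1: square 16^2 = 256 ≡ 16; bit is 1, so multiply 16·44 = 704 ≡ 44 (mod 60).
  bit 4 = 0: square 44^2 = 1936 ≡ 16 (mod 60).
Final value: 44^10 ≡ 16 (mod 60).

Final answer: 16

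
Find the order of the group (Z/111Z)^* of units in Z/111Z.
(Z/111Z)^* consists of the classes a with gcd(a, 111) = 1, so its order is φ(111). φ is multiplicative, with φ(p^e) = p^e − p^(e−1). Factorise 111 = 3 · 37. Then
  φ(111) = (3 − 1) · (37 − 1) = 2 · 36 = 72.
Thus |(Z/111Z)^*| = 72.

Final answer: |(Z/111Z)^*| = 72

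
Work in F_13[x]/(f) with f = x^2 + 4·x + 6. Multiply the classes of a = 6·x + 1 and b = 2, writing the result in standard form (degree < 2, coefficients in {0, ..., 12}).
Multiply as integer polynomials: a · b = 12·x + 2. Reducing coefficients mod 13: a · b ≡ 12·x + 2. This already has degree < 2, so no reduction by f is needed. Hence a · b ≡ 12·x + 2 in F_13[x]/(f).

Final answer: a · b ≡ 12·x + 2 (mod f(x))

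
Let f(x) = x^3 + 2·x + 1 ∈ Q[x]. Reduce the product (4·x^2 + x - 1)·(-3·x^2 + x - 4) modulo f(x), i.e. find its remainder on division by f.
First multiply in Q[x] without reducing: a · b = -12·x^4 + x^3 - 12·x^2 - 5·x + 4. Now divide by f(x) = x^3 + 2·x + 1, eliminating the leading term at each step:
  leading term -12·x^4: subtract (-12·x)·f(x) = -12·x^4 - 24·x^2 - 12·x, leaving x^3 + 12·x^2 + 7·x + 4
  leading term x^3: subtract (1)·f(x) = x^3 + 2·x + 1, leaving 12·x^2 + 5·x + 3
The degree is now < 3, so this is the remainder. Hence a · b ≡ 12·x^2 + 5·x + 3 in Q[x]/(f).

Final answer: a · b ≡ 12·x^2 + 5·x + 3 (mod f(x))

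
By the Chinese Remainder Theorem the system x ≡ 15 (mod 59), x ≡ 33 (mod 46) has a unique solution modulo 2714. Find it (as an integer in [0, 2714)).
x ≡ 723 (mod 2714); the representative in [0, 2714) is 723

The moduli 59, 46 are pairwise coprime, so by the CRT there is a unique solution mod 59·46 = 2714.
Solve by successive substitution. Start with x ≡ 15 (mod 59).
  Combine with x ≡ 33 (mod 46): write x = 15 + 59·t and require 15 + 59·t ≡ 33 (mod 46), i.e. 59·t ≡ 33 − 15 ≡ 18 (mod 46). Since 59^(−1) ≡ 39 (mod 46) (59 ≡ 13 (mod 46)), t ≡ 39·18 ≡ 12 (mod 46). So x ≡ 15 + 59·12 = 723 (mod 2714).
Unique solution in [0, 2714): x = 723.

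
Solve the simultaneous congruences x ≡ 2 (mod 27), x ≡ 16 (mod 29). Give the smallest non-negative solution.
The moduli 27, 29 are pairwise coprime, so by the CRT there is a unique solution mod 27·29 = 783.
Solve by successive substitution. Start with x ≡ 2 (mod 27).
  Combine with x ≡ 16 (mod 29): write x = 2 + 27·t and require 2 + 27·t ≡ 16 (mod 29), i.e. 27·t ≡ 16 − 2 ≡ 14 (mod 29). Since 27^(−1) ≡ 14 (mod 29), t ≡ 14·14 ≡ 22 (mod 29). So x ≡ 2 + 27·22 = 596 (mod 783).
Unique solution in [0, 783): x = 596.

Final answer: x ≡ 596 (mod 783); the representative in [0, 783) is 596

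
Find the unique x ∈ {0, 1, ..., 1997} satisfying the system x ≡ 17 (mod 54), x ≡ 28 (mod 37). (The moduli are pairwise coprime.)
x ≡ 287 (mod 1998); the representative in [0, 1998) is 287

The moduli 54, 37 are pairwise coprime, so by the CRT there is a unique solution mod 54·37 = 1998.
Solve by successive substitution. Start with x ≡ 17 (mod 54).
  Combine with x ≡ 28 (mod 37): write x = 17 + 54·t and require 17 + 54·t ≡ 28 (mod 37), i.e. 54·t ≡ 28 − 17 ≡ 11 (mod 37). Since 54^(−1) ≡ 24 (mod 37) (54 ≡ 17 (mod 37)), t ≡ 24·11 ≡ 5 (mod 37). So x ≡ 17 + 54·5 = 287 (mod 1998).
Unique solution in [0, 1998): x = 287.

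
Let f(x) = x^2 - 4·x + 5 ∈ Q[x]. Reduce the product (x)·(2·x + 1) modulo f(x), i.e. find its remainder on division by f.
a · b ≡ 9·x - 10 (mod f(x))

First multiply in Q[x] without reducing: a · b = 2·x^2 + x. Now divide by f(x) = x^2 - 4·x + 5, eliminating the leading term at each step:
  leading term 2·x^2: subtract (2)·f(x) = 2·x^2 - 8·x + 10, leaving 9·x - 10
The degree is now < 2, so this is the remainder. Hence a · b ≡ 9·x - 10 in Q[x]/(f).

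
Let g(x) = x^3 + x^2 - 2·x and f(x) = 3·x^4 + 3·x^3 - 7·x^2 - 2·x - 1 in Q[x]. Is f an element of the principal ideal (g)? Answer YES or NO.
In Q[x] the ideal (g) consists of all multiples of g, so f ∈ (g) iff g | f, i.e. iff the remainder of f on division by g is 0. Divide f by g (g is monic, so eliminate the leading term of the running remainder at each step):
  leading term 3·x^4: subtract (3·x)·g(x) = 3·x^4 + 3·x^3 - 6·x^2, leaving -x^2 - 2·x - 1
The remainder r(x) = -x^2 - 2·x - 1 ≠ 0 (and deg r < deg g), so g ∤ f, i.e. f ∉ (g).

Final answer: NO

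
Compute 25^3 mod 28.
1

Use repeated squaring. Binary(3) = 11. Walk through the bits of the exponent 3 left-to-right: at each bit after the leading one, square the running value, then multiply by 25 if the bit is 1 (always reducing mod 28):
  bit 1 = 1 (leading): start with 25.
  bit 2 = 1: square 25^2 = 625 ≡ 9; bit is 1, so multiply 9·25 = 225 ≡ 1 (mod 28).
Final value: 25^3 ≡ 1 (mod 28).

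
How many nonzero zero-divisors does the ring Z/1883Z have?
Z/1883Z has 274 nonzero zero-divisors

In Z/1883Z each nonzero element is either a unit (gcd with 1883 is 1) or a zero-divisor (gcd > 1). The number of units is φ(1883): factorise 1883 = 7 · 269, so φ(1883) = (7 − 1) · (269 − 1) = 6 · 268 = 1608. The nonzero elements number 1883 − 1 = 1882. Hence the nonzero zero-divisors number 1882 − 1608 = 274.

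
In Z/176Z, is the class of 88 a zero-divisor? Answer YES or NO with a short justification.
gcd(88, 176) = 88 > 1, so 88 is not a unit in Z/176Z. In Z/nZ every nonzero non-unit is a zero-divisor: explicitly, take b = 176/gcd = 2 ≠ 0 (mod 176); then 88·2 = 176 = 1·176, i.e. 88·2 ≡ 0 (mod 176). So 88 is a zero-divisor.

Final answer: YES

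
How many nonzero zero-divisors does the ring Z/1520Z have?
In Z/1520Z each nonzero element is either a unit (gcd with 1520 is 1) or a zero-divisor (gcd > 1). The number of units is φ(1520): factorise 1520 = 2^4 · 5 · 19, so φ(1520) = (2^4 − 2^3) · (5 − 1) · (19 − 1) = 8 · 4 · 18 = 576. The nonzero elements number 1520 − 1 = 1519. Hence the nonzero zero-divisors number 1519 − 576 = 943.

Final answer: Z/1520Z has 943 nonzero zero-divisors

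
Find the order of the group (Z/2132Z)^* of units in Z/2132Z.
|(Z/2132Z)^*| = 960

(Z/2132Z)^* consists of the classes a with gcd(a, 2132) = 1, so its order is φ(2132). φ is multiplicative, with φ(p^e) = p^e − p^(e−1). Factorise 2132 = 2^2 · 13 · 41. Then
  φ(2132) = (2^2 − 2^1) · (13 − 1) · (41 − 1) = 2 · 12 · 40 = 960.
Thus |(Z/2132Z)^*| = 960.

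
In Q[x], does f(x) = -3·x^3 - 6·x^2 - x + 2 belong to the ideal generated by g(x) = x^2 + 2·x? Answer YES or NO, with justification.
In Q[x] the ideal (g) consists of all multiples of g, so f ∈ (g) iff g | f, i.e. iff the remainder of f on division by g is 0. Divide f by g (g is monic, so eliminate the leading term of the running remainder at each step):
  leading term -3·x^3: subtract (-3·x)·g(x) = -3·x^3 - 6·x^2, leaving 2 - x
The remainder r(x) = 2 - x ≠ 0 (and deg r < deg g), so g ∤ f, i.e. f ∉ (g).

Final answer: NO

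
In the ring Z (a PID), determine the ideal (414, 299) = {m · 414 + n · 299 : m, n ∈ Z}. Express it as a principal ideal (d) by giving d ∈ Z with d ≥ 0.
In the PID Z, (a, b) is generated by gcd(a, b). Compute gcd(414, 299) with the extended Euclidean algorithm, tracking rows (r, s, t) with s·414 + t·299 = r:
  row A: (414, 1, 0)   [1·414 + 0·299 = 414]
  row B: (299, 0, 1)   [0·414 + 1·299 = 299]
  414 = 1·299 + 115   → row C = row A − 1·row B = (115, 1, −1)   [check: 1·414 − 1·299 = 115]
  299 = 2·115 + 69   → row D = row B − 2·row C = (69, −2, 3)   [check: −2·414 + 3·299 = 69]
  115 = 1·69 + 46   → row E = row C − 1·row D = (46, 3, −4)   [check: 3·414 − 4·299 = 46]
  69 = 1·46 + 23   → row F = row D − 1·row E = (23, −5, 7)   [check: −5·414 + 7·299 = 23]
  46 = 2·23 + 0   → remainder 0, stop. gcd = 23 (last nonzero row F).
So gcd(414, 299) = 23, with Bézout identity −5·414 + 7·299 = 23. Containment (⊇): the Bézout identity exhibits 23 as an element of (414, 299), giving (23) ⊆ (414, 299). Containment (⊆): since 23 | 414 and 23 | 299 (414 = 23·18, 299 = 23·13), every Z-linear combination of 414 and 299 is divisible by 23, so (414, 299) ⊆ (23). Therefore (414, 299) = (23), d = 23.

Final answer: (414, 299) = (23); d = 23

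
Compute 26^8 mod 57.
Use repeated squaring. Binary(8) = 1000. Walk through the bits of the exponent 8 left-to-right: at each bit after the leading one, square the running value, then multiply by 26 if the bit is 1 (always reducing mod 57):
  bit 1 = 1 (leading): start with 26.
  bit 2 = 0: square 26^2 = 676 ≡ 49 (mod 57).
  bit 3 = 0: square 49^2 = 2401 ≡ 7 (mod 57).
  bit 4 = 0: square 7^2 = 49 (mod 57).
Final value: 26^8 ≡ 49 (mod 57).

Final answer: 49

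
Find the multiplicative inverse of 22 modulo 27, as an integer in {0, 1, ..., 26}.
22^(−1) ≡ 16 (mod 27)

Apply the extended Euclidean algorithm to (27, 22), tracking rows (r, s, t) with s·27 + t·22 = r. Each division r_prev = q·r_cur + r_new produces the new row as (previous row) − q·(current row):
  row A: (27, 1, 0)   [1·27 + 0·22 = 27]
  row B: (22, 0, 1)   [0·27 + 1·22 = 22]
  27 = 1·22 + 5   → row C = row A − 1·row B = (5, 1, −1)   [check: 1·27 − 1·22 = 5]
  22 = 4·5 + 2   → row D = row B − 4·row C = (2, −4, 5)   [check: −4·27 + 5·22 = 2]
  5 = 2·2 + 1   → row E = row C − 2·row D = (1, 9, −11)   [check: 9·27 − 11·22 = 1]
  2 = 2·1 + 0   → remainder 0, stop. gcd = 1 (last nonzero row E).
The gcd is 1, so 22 is invertible mod 27. The last nonzero row gives 9·27 − 11·22 = 1, so t = −11. So 22^(−1) ≡ −11 ≡ 16 (mod 27). Verify: 22 · 16 = 352 ≡ 1 (mod 27). ✓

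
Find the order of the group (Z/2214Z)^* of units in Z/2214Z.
|(Z/2214Z)^*| = 720

(Z/2214Z)^* consists of the classes a with gcd(a, 2214) = 1, so its order is φ(2214). φ is multiplicative, with φ(p^e) = p^e − p^(e−1). Factorise 2214 = 2 · 3^3 · 41. Then
  φ(2214) = (2 − 1) · (3^3 − 3^2) · (41 − 1) = 1 · 18 · 40 = 720.
Thus |(Z/2214Z)^*| = 720.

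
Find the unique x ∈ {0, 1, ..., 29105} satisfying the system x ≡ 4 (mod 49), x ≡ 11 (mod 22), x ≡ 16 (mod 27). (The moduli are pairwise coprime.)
x ≡ 16027 (mod 29106); the representative in [0, 29106) is 16027

The moduli 49, 22, 27 are pairwise coprime, so by the CRT there is a unique solution mod 49·22·27 = 29106.
Solve by successive substitution. Start with x ≡ 4 (mod 49).
  Combine with x ≡ 11 (mod 22): write x = 4 + 49·t and require 4 + 49·t ≡ 11 (mod 22), i.e. 49·t ≡ 11 − 4 ≡ 7 (mod 22). Since 49^(−1) ≡ 9 (mod 22) (49 ≡ 5 (mod 22)), t ≡ 9·7 ≡ 19 (mod 22). So x ≡ 4 + 49·19 = 935 (mod 1078).
  Combine with x ≡ 16 (mod 27): write x = 935 + 1078·t and require 935 + 1078·t ≡ 16 (mod 27), i.e. 1078·t ≡ 16 − 935 ≡ 26 (mod 27). Since 1078^(−1) ≡ 13 (mod 27) (1078 ≡ 25 (mod 27)), t ≡ 13·26 ≡ 14 (mod 27). So x ≡ 935 + 1078·14 = 16027 (mod 29106).
Unique solution in [0, 29106): x = 16027.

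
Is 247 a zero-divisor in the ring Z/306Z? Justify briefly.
gcd(247, 306) = 1, so 247 is a unit in Z/306Z (it has a multiplicative inverse). A unit cannot be a zero-divisor: if 247·b ≡ 0 then multiplying both sides by 247^(−1) gives b ≡ 0. So 247 is not a zero-divisor.

Final answer: NO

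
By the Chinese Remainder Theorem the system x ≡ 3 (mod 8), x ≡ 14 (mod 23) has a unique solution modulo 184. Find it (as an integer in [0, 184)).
The moduli 8, 23 are pairwise coprime, so by the CRT there is a unique solution mod 8·23 = 184.
Solve by successive substitution. Start with x ≡ 3 (mod 8).
  Combine with x ≡ 14 (mod 23): write x = 3 + 8·t and require 3 + 8·t ≡ 14 (mod 23), i.e. 8·t ≡ 14 − 3 ≡ 11 (mod 23). Since 8^(−1) ≡ 3 (mod 23), t ≡ 3·11 ≡ 10 (mod 23). So x ≡ 3 + 8·10 = 83 (mod 184).
Unique solution in [0, 184): x = 83.

Final answer: x ≡ 83 (mod 184); the representative in [0, 184) is 83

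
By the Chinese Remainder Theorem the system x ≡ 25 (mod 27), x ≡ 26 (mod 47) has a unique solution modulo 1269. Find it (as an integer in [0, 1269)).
x ≡ 214 (mod 1269); the representative in [0, 1269) is 214

The moduli 27, 47 are pairwise coprime, so by the CRT there is a unique solution mod 27·47 = 1269.
Solve by successive substitution. Start with x ≡ 25 (mod 27).
  Combine with x ≡ 26 (mod 47): write x = 25 + 27·t and require 25 + 27·t ≡ 26 (mod 47), i.e. 27·t ≡ 26 − 25 ≡ 1 (mod 47). Since 27^(−1) ≡ 7 (mod 47), t ≡ 7·1 ≡ 7 (mod 47). So x ≡ 25 + 27·7 = 214 (mod 1269).
Unique solution in [0, 1269): x = 214.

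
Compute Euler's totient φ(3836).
φ(3836) = 1632

φ is multiplicative, with φ(p^e) = p^e − p^(e−1). Factorise 3836 = 2^2 · 7 · 137. Then
  φ(3836) = (2^2 − 2^1) · (7 − 1) · (137 − 1) = 2 · 6 · 136 = 1632.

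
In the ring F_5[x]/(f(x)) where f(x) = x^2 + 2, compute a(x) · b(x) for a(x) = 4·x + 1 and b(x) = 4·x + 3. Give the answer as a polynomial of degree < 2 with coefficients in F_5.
Multiply as integer polynomials: a · b = 16·x^2 + 16·x + 3. Reducing coefficients mod 5: a · b ≡ x^2 + x + 3. Now divide by f(x) = x^2 + 2 in F_5[x], eliminating the leading term at each step:
  leading term x^2: subtract (1)·f(x) = x^2 + 2, leaving x + 1 (coefficients mod 5)
The degree is now < 2, so this is the remainder. Hence a · b ≡ x + 1 in F_5[x]/(f).

Final answer: a · b ≡ x + 1 (mod f(x))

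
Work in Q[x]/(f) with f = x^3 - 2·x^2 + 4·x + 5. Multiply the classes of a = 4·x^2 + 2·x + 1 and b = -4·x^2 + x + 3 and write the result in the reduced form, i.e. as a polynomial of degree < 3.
a · b ≡ 2·x^2 + 231·x + 183 (mod f(x))

First multiply in Q[x] without reducing: a · b = -16·x^4 - 4·x^3 + 10·x^2 + 7·x + 3. Now divide by f(x) = x^3 - 2·x^2 + 4·x + 5, eliminating the leading term at each step:
  leading term -16·x^4: subtract (-16·x)·f(x) = -16·x^4 + 32·x^3 - 64·x^2 - 80·x, leaving -36·x^3 + 74·x^2 + 87·x + 3
  leading term -36·x^3: subtract (-36)·f(x) = -36·x^3 + 72·x^2 - 144·x - 180, leaving 2·x^2 + 231·x + 183
The degree is now < 3, so this is the remainder. Hence a · b ≡ 2·x^2 + 231·x + 183 in Q[x]/(f).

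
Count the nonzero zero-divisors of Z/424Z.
Z/424Z has 215 nonzero zero-divisors

In Z/424Z each nonzero element is either a unit (gcd with 424 is 1) or a zero-divisor (gcd > 1). The number of units is φ(424): factorise 424 = 2^3 · 53, so φ(424) = (2^3 − 2^2) · (53 − 1) = 4 · 52 = 208. The nonzero elements number 424 − 1 = 423. Hence the nonzero zero-divisors number 423 − 208 = 215.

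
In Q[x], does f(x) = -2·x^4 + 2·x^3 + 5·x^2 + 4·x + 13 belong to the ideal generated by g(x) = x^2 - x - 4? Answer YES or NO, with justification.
In Q[x] the ideal (g) consists of all multiples of g, so f ∈ (g) iff g | f, i.e. iff the remainder of f on division by g is 0. Divide f by g (g is monic, so eliminate the leading term of the running remainder at each step):
  leading term -2·x^4: subtract (-2·x^2)·g(x) = -2·x^4 + 2·x^3 + 8·x^2, leaving -3·x^2 + 4·x + 13
  leading term -3·x^2: subtract (-3)·g(x) = -3·x^2 + 3·x + 12, leaving x + 1
The remainder r(x) = x + 1 ≠ 0 (and deg r < deg g), so g ∤ f, i.e. f ∉ (g).

Final answer: NO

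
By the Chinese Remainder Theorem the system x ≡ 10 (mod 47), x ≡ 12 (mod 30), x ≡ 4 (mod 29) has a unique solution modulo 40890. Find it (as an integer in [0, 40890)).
x ≡ 4992 (mod 40890); the representative in [0, 40890) is 4992

The moduli 47, 30, 29 are pairwise coprime, so by the CRT there is a unique solution mod 47·30·29 = 40890.
Solve by successive substitution. Start with x ≡ 10 (mod 47).
  Combine with x ≡ 12 (mod 30): write x = 10 + 47·t and require 10 + 47·t ≡ 12 (mod 30), i.e. 47·t ≡ 12 − 10 ≡ 2 (mod 30). Since 47^(−1) ≡ 23 (mod 30) (47 ≡ 17 (mod 30)), t ≡ 23·2 ≡ 16 (mod 30). So x ≡ 10 + 47·16 = 762 (mod 1410).
  Combine with x ≡ 4 (mod 29): write x = 762 + 1410·t and require 762 + 1410·t ≡ 4 (mod 29), i.e. 1410·t ≡ 4 − 762 ≡ 25 (mod 29). Since 1410^(−1) ≡ 21 (mod 29) (1410 ≡ 18 (mod 29)), t ≡ 21·25 ≡ 3 (mod 29). So x ≡ 762 + 1410·3 = 4992 (mod 40890).
Unique solution in [0, 40890): x = 4992.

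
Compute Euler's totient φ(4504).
φ(4504) = 2248

φ is multiplicative, with φ(p^e) = p^e − p^(e−1). Factorise 4504 = 2^3 · 563. Then
  φ(4504) = (2^3 − 2^2) · (563 − 1) = 4 · 562 = 2248.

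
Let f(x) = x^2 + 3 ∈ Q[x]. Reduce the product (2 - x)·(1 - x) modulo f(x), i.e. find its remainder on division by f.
First multiply in Q[x] without reducing: a · b = x^2 - 3·x + 2. Now divide by f(x) = x^2 + 3, eliminating the leading term at each step:
  leading term x^2: subtract (1)·f(x) = x^2 + 3, leaving -3·x - 1
The degree is now < 2, so this is the remainder. Hence a · b ≡ -3·x - 1 in Q[x]/(f).

Final answer: a · b ≡ -3·x - 1 (mod f(x))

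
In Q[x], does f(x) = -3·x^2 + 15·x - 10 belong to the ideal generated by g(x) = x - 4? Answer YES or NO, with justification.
NO

In Q[x] the ideal (g) consists of all multiples of g, so f ∈ (g) iff g | f, i.e. iff the remainder of f on division by g is 0. Divide f by g (g is monic, so eliminate the leading term of the running remainder at each step):
  leading term -3·x^2: subtract (-3·x)·g(x) = -3·x^2 + 12·x, leaving 3·x - 10
  leading term 3·x: subtract (3)·g(x) = 3·x - 12, leaving 2
The remainder r(x) = 2 ≠ 0 (and deg r < deg g), so g ∤ f, i.e. f ∉ (g).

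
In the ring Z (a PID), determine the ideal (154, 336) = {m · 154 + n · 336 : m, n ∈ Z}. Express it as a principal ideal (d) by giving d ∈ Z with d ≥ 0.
In the PID Z, (a, b) is generated by gcd(a, b). Compute gcd(336, 154) with the extended Euclidean algorithm, tracking rows (r, s, t) with s·336 + t·154 = r:
  row A: (336, 1, 0)   [1·336 + 0·154 = 336]
  row B: (154, 0, 1)   [0·336 + 1·154 = 154]
  336 = 2·154 + 28   → row C = row A − 2·row B = (28, 1, −2)   [check: 1·336 − 2·154 = 28]
  154 = 5·28 + 14   → row D = row B − 5·row C = (14, −5, 11)   [check: −5·336 + 11·154 = 14]
  28 = 2·14 + 0   → remainder 0, stop. gcd = 14 (last nonzero row D).
So gcd(154, 336) = 14, with Bézout identity −5·336 + 11·154 = 14. Containment (⊇): the Bézout identity exhibits 14 as an element of (154, 336), giving (14) ⊆ (154, 336). Containment (⊆): since 14 | 154 and 14 | 336 (154 = 14·11, 336 = 14·24), every Z-linear combination of 154 and 336 is divisible by 14, so (154, 336) ⊆ (14). Therefore (154, 336) = (14), d = 14.

Final answer: (154, 336) = (14); d = 14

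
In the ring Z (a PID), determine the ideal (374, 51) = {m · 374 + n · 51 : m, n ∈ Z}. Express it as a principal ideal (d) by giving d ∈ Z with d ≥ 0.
(374, 51) = (17); d = 17

In the PID Z, (a, b) is generated by gcd(a, b). Compute gcd(374, 51) with the extended Euclidean algorithm, tracking rows (r, s, t) with s·374 + t·51 = r:
  row A: (374, 1, 0)   [1·374 + 0·51 = 374]
  row B: (51, 0, 1)   [0·374 + 1·51 = 51]
  374 = 7·51 + 17   → row C = row A − 7·row B = (17, 1, −7)   [check: 1·374 − 7·51 = 17]
  51 = 3·17 + 0   → remainder 0, stop. gcd = 17 (last nonzero row C).
So gcd(374, 51) = 17, with Bézout identity 1·374 − 7·51 = 17. Containment (⊇): the Bézout identity exhibits 17 as an element of (374, 51), giving (17) ⊆ (374, 51). Containment (⊆): since 17 | 374 and 17 | 51 (374 = 17·22, 51 = 17·3), every Z-linear combination of 374 and 51 is divisible by 17, so (374, 51) ⊆ (17). Therefore (374, 51) = (17), d = 17.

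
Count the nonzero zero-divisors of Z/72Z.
In Z/72Z each nonzero element is either a unit (gcd with 72 is 1) or a zero-divisor (gcd > 1). The number of units is φ(72): factorise 72 = 2^3 · 3^2, so φ(72) = (2^3 − 2^2) · (3^2 − 3^1) = 4 · 6 = 24. The nonzero elements number 72 − 1 = 71. Hence the nonzero zero-divisors number 71 − 24 = 47.

Final answer: Z/72Z has 47 nonzero zero-divisors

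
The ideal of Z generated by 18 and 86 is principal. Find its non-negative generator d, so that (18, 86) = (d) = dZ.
(18, 86) = (2); d = 2

In the PID Z, (a, b) is generated by gcd(a, b). Compute gcd(86, 18) with the extended Euclidean algorithm, tracking rows (r, s, t) with s·86 + t·18 = r:
  row A: (86, 1, 0)   [1·86 + 0·18 = 86]
  row B: (18, 0, 1)   [0·86 + 1·18 = 18]
  86 = 4·18 + 14   → row C = row A − 4·row B = (14, 1, −4)   [check: 1·86 − 4·18 = 14]
  18 = 1·14 + 4   → row D = row B − 1·row C = (4, −1, 5)   [check: −1·86 + 5·18 = 4]
  14 = 3·4 + 2   → row E = row C − 3·row D = (2, 4, −19)   [check: 4·86 − 19·18 = 2]
  4 = 2·2 + 0   → remainder 0, stop. gcd = 2 (last nonzero row E).
So gcd(18, 86) = 2, with Bézout identity 4·86 − 19·18 = 2. Containment (⊇): the Bézout identity exhibits 2 as an element of (18, 86), giving (2) ⊆ (18, 86). Containment (⊆): since 2 | 18 and 2 | 86 (18 = 2·9, 86 = 2·43), every Z-linear combination of 18 and 86 is divisible by 2, so (18, 86) ⊆ (2). Therefore (18, 86) = (2), d = 2.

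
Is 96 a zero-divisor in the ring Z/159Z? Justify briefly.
YES

gcd(96, 159) = 3 > 1, so 96 is not a unit in Z/159Z. In Z/nZ every nonzero non-unit is a zero-divisor: explicitly, take b = 159/gcd = 53 ≠ 0 (mod 159); then 96·53 = 5088 = 32·159, i.e. 96·53 ≡ 0 (mod 159). So 96 is a zero-divisor.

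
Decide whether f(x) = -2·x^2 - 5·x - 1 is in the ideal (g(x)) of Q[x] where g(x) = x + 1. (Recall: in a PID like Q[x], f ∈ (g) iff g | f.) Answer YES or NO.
NO

In Q[x] the ideal (g) consists of all multiples of g, so f ∈ (g) iff g | f, i.e. iff the remainder of f on division by g is 0. Divide f by g (g is monic, so eliminate the leading term of the running remainder at each step):
  leading term -2·x^2: subtract (-2·x)·g(x) = -2·x^2 - 2·x, leaving -3·x - 1
  leading term -3·x: subtract (-3)·g(x) = -3·x - 3, leaving 2
The remainder r(x) = 2 ≠ 0 (and deg r < deg g), so g ∤ f, i.e. f ∉ (g).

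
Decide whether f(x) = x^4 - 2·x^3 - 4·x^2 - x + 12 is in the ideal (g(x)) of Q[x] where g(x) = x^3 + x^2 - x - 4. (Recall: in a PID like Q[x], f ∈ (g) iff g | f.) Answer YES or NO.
In Q[x] the ideal (g) consists of all multiples of g, so f ∈ (g) iff g | f, i.e. iff the remainder of f on division by g is 0. Divide f by g (g is monic, so eliminate the leading term of the running remainder at each step):
  leading term x^4: subtract (x)·g(x) = x^4 + x^3 - x^2 - 4·x, leaving -3·x^3 - 3·x^2 + 3·x + 12
  leading term -3·x^3: subtract (-3)·g(x) = -3·x^3 - 3·x^2 + 3·x + 12, leaving 0
The remainder is 0, so f(x) = g(x) · h(x) with h(x) = x - 3. Hence g | f, i.e. f ∈ (g).

Final answer: YES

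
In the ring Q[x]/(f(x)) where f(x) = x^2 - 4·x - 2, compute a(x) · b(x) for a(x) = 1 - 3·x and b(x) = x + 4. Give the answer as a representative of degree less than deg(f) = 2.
First multiply in Q[x] without reducing: a · b = -3·x^2 - 11·x + 4. Now divide by f(x) = x^2 - 4·x - 2, eliminating the leading term at each step:
  leading term -3·x^2: subtract (-3)·f(x) = -3·x^2 + 12·x + 6, leaving -23·x - 2
The degree is now < 2, so this is the remainder. Hence a · b ≡ -23·x - 2 in Q[x]/(f).

Final answer: a · b ≡ -23·x - 2 (mod f(x))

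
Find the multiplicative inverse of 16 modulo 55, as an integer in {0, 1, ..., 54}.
Apply the extended Euclidean algorithm to (55, 16), tracking rows (r, s, t) with s·55 + t·16 = r. Each division r_prev = q·r_cur + r_new produces the new row as (previous row) − q·(current row):
  row A: (55, 1, 0)   [1·55 + 0·16 = 55]
  row B: (16, 0, 1)   [0·55 + 1·16 = 16]
  55 = 3·16 + 7   → row C = row A − 3·row B = (7, 1, −3)   [check: 1·55 − 3·16 = 7]
  16 = 2·7 + 2   → row D = row B − 2·row C = (2, −2, 7)   [check: −2·55 + 7·16 = 2]
  7 = 3·2 + 1   → row E = row C − 3·row D = (1, 7, −24)   [check: 7·55 − 24·16 = 1]
  2 = 2·1 + 0   → remainder 0, stop. gcd = 1 (last nonzero row E).
The gcd is 1, so 16 is invertible mod 55. The last nonzero row gives 7·55 − 24·16 = 1, so t = −24. So 16^(−1) ≡ −24 ≡ 31 (mod 55). Verify: 16 · 31 = 496 ≡ 1 (mod 55). ✓

Final answer: 16^(−1) ≡ 31 (mod 55)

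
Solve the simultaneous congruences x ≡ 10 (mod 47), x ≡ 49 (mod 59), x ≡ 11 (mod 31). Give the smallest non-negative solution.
x ≡ 37986 (mod 85963); the representative in [0, 85963) is 37986

The moduli 47, 59, 31 are pairwise coprime, so by the CRT there is a unique solution mod 47·59·31 = 85963.
Solve by successive substitution. Start with x ≡ 10 (mod 47).
  Combine with x ≡ 49 (mod 59): write x = 10 + 47·t and require 10 + 47·t ≡ 49 (mod 59), i.e. 47·t ≡ 49 − 10 ≡ 39 (mod 59). Since 47^(−1) ≡ 54 (mod 59), t ≡ 54·39 ≡ 41 (mod 59). So x ≡ 10 + 47·41 = 1937 (mod 2773).
  Combine with x ≡ 11 (mod 31): write x = 1937 + 2773·t and require 1937 + 2773·t ≡ 11 (mod 31), i.e. 2773·t ≡ 11 − 1937 ≡ 27 (mod 31). Since 2773^(−1) ≡ 20 (mod 31) (2773 ≡ 14 (mod 31)), t ≡ 20·27 ≡ 13 (mod 31). So x ≡ 1937 + 2773·13 = 37986 (mod 85963).
Unique solution in [0, 85963): x = 37986.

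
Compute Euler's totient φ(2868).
φ is multiplicative, with φ(p^e) = p^e − p^(e−1). Factorise 2868 = 2^2 · 3 · 239. Then
  φ(2868) = (2^2 − 2^1) · (3 − 1) · (239 − 1) = 2 · 2 · 238 = 952.

Final answer: φ(2868) = 952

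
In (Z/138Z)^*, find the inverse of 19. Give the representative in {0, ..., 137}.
19^(−1) ≡ 109 (mod 138)

Apply the extended Euclidean algorithm to (138, 19), tracking rows (r, s, t) with s·138 + t·19 = r. Each division r_prev = q·r_cur + r_new produces the new row as (previous row) − q·(current row):
  row A: (138, 1, 0)   [1·138 + 0·19 = 138]
  row B: (19, 0, 1)   [0·138 + 1·19 = 19]
  138 = 7·19 + 5   → row C = row A − 7·row B = (5, 1, −7)   [check: 1·138 − 7·19 = 5]
  19 = 3·5 + 4   → row D = row B − 3·row C = (4, −3, 22)   [check: −3·138 + 22·19 = 4]
  5 = 1·4 + 1   → row E = row C − 1·row D = (1, 4, −29)   [check: 4·138 − 29·19 = 1]
  4 = 4·1 + 0   → remainder 0, stop. gcd = 1 (last nonzero row E).
The gcd is 1, so 19 is invertible mod 138. The last nonzero row gives 4·138 − 29·19 = 1, so t = −29. So 19^(−1) ≡ −29 ≡ 109 (mod 138). Verify: 19 · 109 = 2071 ≡ 1 (mod 138). ✓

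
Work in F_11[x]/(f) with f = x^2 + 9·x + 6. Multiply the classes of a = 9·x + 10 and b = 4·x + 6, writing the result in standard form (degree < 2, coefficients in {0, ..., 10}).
Multiply as integer polynomials: a · b = 36·x^2 + 94·x + 60. Reducing coefficients mod 11: a · b ≡ 3·x^2 + 6·x + 5. Now divide by f(x) = x^2 + 9·x + 6 in F_11[x], eliminating the leading term at each step:
  leading term 3·x^2: subtract (3)·f(x) = 3·x^2 + 5·x + 7, leaving x + 9 (coefficients mod 11)
The degree is now < 2, so this is the remainder. Hence a · b ≡ x + 9 in F_11[x]/(f).

Final answer: a · b ≡ x + 9 (mod f(x))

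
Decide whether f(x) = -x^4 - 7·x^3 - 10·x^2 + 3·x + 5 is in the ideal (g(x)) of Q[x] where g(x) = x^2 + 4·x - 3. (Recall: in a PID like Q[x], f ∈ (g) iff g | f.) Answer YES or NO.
NO

In Q[x] the ideal (g) consists of all multiples of g, so f ∈ (g) iff g | f, i.e. iff the remainder of f on division by g is 0. Divide f by g (g is monic, so eliminate the leading term of the running remainder at each step):
  leading term -x^4: subtract (-x^2)·g(x) = -x^4 - 4·x^3 + 3·x^2, leaving -3·x^3 - 13·x^2 + 3·x + 5
  leading term -3·x^3: subtract (-3·x)·g(x) = -3·x^3 - 12·x^2 + 9·x, leaving -x^2 - 6·x + 5
  leading term -x^2: subtract (-1)·g(x) = -x^2 - 4·x + 3, leaving 2 - 2·x
The remainder r(x) = 2 - 2·x ≠ 0 (and deg r < deg g), so g ∤ f, i.e. f ∉ (g).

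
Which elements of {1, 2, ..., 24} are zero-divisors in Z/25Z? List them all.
An element a ∈ Z/25Z (with a ≠ 0) is a zero-divisor iff gcd(a, 25) > 1 (because a is a unit precisely when gcd(a, n) = 1, and in Z/nZ every nonzero, non-unit element is a zero-divisor). Scan a = 1, ..., 24 and keep those with gcd(a, 25) > 1:
  gcd(5, 25) = 5, gcd(10, 25) = 5, gcd(15, 25) = 5, gcd(20, 25) = 5.
All other a ∈ {1, ..., 24} have gcd(a, 25) = 1 and are units. So the nonzero zero-divisors are exactly the 4 values of a appearing in this scan.

Final answer: nonzero zero-divisors of Z/25Z = {5, 10, 15, 20}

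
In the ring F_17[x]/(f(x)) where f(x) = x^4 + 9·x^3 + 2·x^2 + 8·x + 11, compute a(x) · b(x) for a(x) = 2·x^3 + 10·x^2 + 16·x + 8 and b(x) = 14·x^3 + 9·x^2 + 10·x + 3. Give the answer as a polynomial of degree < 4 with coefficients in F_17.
Multiply as integer polynomials: a · b = 28·x^6 + 158·x^5 + 334·x^4 + 362·x^3 + 262·x^2 + 128·x + 24. Reducing coefficients mod 17: a · b ≡ 11·x^6 + 5·x^5 + 11·x^4 + 5·x^3 + 7·x^2 + 9·x + 7. Now divide by f(x) = x^4 + 9·x^3 + 2·x^2 + 8·x + 11 in F_17[x], eliminating the leading term at each step:
  leading term 11·x^6: subtract (11·x^2)·f(x) = 11·x^6 + 14·x^5 + 5·x^4 + 3·x^3 + 2·x^2, leaving 8·x^5 + 6·x^4 + 2·x^3 + 5·x^2 + 9·x + 7 (coefficients mod 17)
  leading term 8·x^5: subtract (8·x)·f(x) = 8·x^5 + 4·x^4 + 16·x^3 + 13·x^2 + 3·x, leaving 2·x^4 + 3·x^3 + 9·x^2 + 6·x + 7 (coefficients mod 17)
  leading term 2·x^4: subtract (2)·f(x) = 2·x^4 + x^3 + 4·x^2 + 16·x + 5, leaving 2·x^3 + 5·x^2 + 7·x + 2 (coefficients mod 17)
The degree is now < 4, so this is the remainder. Hence a · b ≡ 2·x^3 + 5·x^2 + 7·x + 2 in F_17[x]/(f).

Final answer: a · b ≡ 2·x^3 + 5·x^2 + 7·x + 2 (mod f(x))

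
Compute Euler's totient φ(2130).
φ(2130) = 560

φ is multiplicative, with φ(p^e) = p^e − p^(e−1). Factorise 2130 = 2 · 3 · 5 · 71. Then
  φ(2130) = (2 − 1) · (3 − 1) · (5 − 1) · (71 − 1) = 1 · 2 · 4 · 70 = 560.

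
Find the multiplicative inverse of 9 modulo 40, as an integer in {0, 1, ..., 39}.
9^(−1) ≡ 9 (mod 40)

Apply the extended Euclidean algorithm to (40, 9), tracking rows (r, s, t) with s·40 + t·9 = r. Each division r_prev = q·r_cur + r_new produces the new row as (previous row) − q·(current row):
  row A: (40, 1, 0)   [1·40 + 0·9 = 40]
  row B: (9, 0, 1)   [0·40 + 1·9 = 9]
  40 = 4·9 + 4   → row C = row A − 4·row B = (4, 1, −4)   [check: 1·40 − 4·9 = 4]
  9 = 2·4 + 1   → row D = row B − 2·row C = (1, −2, 9)   [check: −2·40 + 9·9 = 1]
  4 = 4·1 + 0   → remainder 0, stop. gcd = 1 (last nonzero row D).
The gcd is 1, so 9 is invertible mod 40. The last nonzero row gives −2·40 + 9·9 = 1, so t = 9. So 9^(−1) ≡ 9 (mod 40). Verify: 9 · 9 = 81 ≡ 1 (mod 40). ✓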